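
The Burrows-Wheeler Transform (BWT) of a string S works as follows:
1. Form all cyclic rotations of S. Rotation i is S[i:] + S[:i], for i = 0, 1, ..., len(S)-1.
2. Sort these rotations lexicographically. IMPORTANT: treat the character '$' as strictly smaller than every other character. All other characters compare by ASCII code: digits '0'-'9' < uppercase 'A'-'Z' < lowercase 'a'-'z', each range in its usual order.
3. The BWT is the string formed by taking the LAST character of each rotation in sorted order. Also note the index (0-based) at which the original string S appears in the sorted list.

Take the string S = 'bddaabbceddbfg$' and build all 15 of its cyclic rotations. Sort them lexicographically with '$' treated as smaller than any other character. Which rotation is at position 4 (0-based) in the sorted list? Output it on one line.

All 15 rotations (rotation i = S[i:]+S[:i]):
  rot[0] = bddaabbceddbfg$
  rot[1] = ddaabbceddbfg$b
  rot[2] = daabbceddbfg$bd
  rot[3] = aabbceddbfg$bdd
  rot[4] = abbceddbfg$bdda
  rot[5] = bbceddbfg$bddaa
  rot[6] = bceddbfg$bddaab
  rot[7] = ceddbfg$bddaabb
  rot[8] = eddbfg$bddaabbc
  rot[9] = ddbfg$bddaabbce
  rot[10] = dbfg$bddaabbced
  rot[11] = bfg$bddaabbcedd
  rot[12] = fg$bddaabbceddb
  rot[13] = g$bddaabbceddbf
  rot[14] = $bddaabbceddbfg
Sorted (with $ < everything):
  sorted[0] = $bddaabbceddbfg
  sorted[1] = aabbceddbfg$bdd
  sorted[2] = abbceddbfg$bdda
  sorted[3] = bbceddbfg$bddaa
  sorted[4] = bceddbfg$bddaab
  sorted[5] = bddaabbceddbfg$
  sorted[6] = bfg$bddaabbcedd
  sorted[7] = ceddbfg$bddaabb
  sorted[8] = daabbceddbfg$bd
  sorted[9] = dbfg$bddaabbced
  sorted[10] = ddaabbceddbfg$b
  sorted[11] = ddbfg$bddaabbce
  sorted[12] = eddbfg$bddaabbc
  sorted[13] = fg$bddaabbceddb
  sorted[14] = g$bddaabbceddbf
sorted[4] = bceddbfg$bddaab

Answer: bceddbfg$bddaab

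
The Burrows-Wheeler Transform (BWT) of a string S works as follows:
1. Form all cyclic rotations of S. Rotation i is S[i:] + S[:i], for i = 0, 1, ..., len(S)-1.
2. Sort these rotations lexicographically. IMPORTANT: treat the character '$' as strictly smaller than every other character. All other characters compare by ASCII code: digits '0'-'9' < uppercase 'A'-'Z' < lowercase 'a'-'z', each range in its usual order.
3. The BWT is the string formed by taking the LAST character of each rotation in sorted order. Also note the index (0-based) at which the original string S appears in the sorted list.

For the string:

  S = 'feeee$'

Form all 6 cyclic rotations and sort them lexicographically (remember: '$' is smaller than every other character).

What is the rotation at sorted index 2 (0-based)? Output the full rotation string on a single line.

All 6 rotations (rotation i = S[i:]+S[:i]):
  rot[0] = feeee$
  rot[1] = eeee$f
  rot[2] = eee$fe
  rot[3] = ee$fee
  rot[4] = e$feee
  rot[5] = $feeee
Sorted (with $ < everything):
  sorted[0] = $feeee
  sorted[1] = e$feee
  sorted[2] = ee$fee
  sorted[3] = eee$fe
  sorted[4] = eeee$f
  sorted[5] = feeee$
sorted[2] = ee$fee

Answer: ee$fee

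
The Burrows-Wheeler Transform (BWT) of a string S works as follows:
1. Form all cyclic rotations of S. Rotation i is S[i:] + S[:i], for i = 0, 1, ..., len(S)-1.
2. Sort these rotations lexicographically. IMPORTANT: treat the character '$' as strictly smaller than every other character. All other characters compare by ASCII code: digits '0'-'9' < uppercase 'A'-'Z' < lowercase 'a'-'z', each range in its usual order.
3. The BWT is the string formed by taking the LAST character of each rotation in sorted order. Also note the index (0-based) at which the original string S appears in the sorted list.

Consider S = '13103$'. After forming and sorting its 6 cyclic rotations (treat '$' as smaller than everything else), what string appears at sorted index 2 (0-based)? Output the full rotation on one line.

Answer: 103$13

Derivation:
All 6 rotations (rotation i = S[i:]+S[:i]):
  rot[0] = 13103$
  rot[1] = 3103$1
  rot[2] = 103$13
  rot[3] = 03$131
  rot[4] = 3$1310
  rot[5] = $13103
Sorted (with $ < everything):
  sorted[0] = $13103
  sorted[1] = 03$131
  sorted[2] = 103$13
  sorted[3] = 13103$
  sorted[4] = 3$1310
  sorted[5] = 3103$1
sorted[2] = 103$13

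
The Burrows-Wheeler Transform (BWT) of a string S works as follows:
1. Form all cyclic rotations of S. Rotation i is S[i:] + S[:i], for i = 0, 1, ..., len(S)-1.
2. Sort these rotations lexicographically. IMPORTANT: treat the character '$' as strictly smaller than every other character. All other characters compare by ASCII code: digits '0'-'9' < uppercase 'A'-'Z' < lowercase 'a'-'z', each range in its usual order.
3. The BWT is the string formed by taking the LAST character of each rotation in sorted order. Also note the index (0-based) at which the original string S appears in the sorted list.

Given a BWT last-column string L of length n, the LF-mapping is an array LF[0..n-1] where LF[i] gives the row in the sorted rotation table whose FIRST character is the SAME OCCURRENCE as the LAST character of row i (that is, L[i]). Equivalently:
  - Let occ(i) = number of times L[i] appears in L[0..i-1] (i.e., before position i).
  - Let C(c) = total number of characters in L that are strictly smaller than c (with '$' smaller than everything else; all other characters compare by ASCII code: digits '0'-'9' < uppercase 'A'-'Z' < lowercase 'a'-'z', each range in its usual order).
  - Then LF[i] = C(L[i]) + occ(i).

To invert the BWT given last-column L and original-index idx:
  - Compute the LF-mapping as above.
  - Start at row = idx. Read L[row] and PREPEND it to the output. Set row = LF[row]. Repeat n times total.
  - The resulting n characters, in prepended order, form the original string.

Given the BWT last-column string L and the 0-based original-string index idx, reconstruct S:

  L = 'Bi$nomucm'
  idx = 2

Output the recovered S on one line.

LF mapping: 1 3 0 6 7 4 8 2 5
Walk LF starting at row 2, prepending L[row]:
  step 1: row=2, L[2]='$', prepend. Next row=LF[2]=0
  step 2: row=0, L[0]='B', prepend. Next row=LF[0]=1
  step 3: row=1, L[1]='i', prepend. Next row=LF[1]=3
  step 4: row=3, L[3]='n', prepend. Next row=LF[3]=6
  step 5: row=6, L[6]='u', prepend. Next row=LF[6]=8
  step 6: row=8, L[8]='m', prepend. Next row=LF[8]=5
  step 7: row=5, L[5]='m', prepend. Next row=LF[5]=4
  step 8: row=4, L[4]='o', prepend. Next row=LF[4]=7
  step 9: row=7, L[7]='c', prepend. Next row=LF[7]=2
Reversed output: communiB$

Answer: communiB$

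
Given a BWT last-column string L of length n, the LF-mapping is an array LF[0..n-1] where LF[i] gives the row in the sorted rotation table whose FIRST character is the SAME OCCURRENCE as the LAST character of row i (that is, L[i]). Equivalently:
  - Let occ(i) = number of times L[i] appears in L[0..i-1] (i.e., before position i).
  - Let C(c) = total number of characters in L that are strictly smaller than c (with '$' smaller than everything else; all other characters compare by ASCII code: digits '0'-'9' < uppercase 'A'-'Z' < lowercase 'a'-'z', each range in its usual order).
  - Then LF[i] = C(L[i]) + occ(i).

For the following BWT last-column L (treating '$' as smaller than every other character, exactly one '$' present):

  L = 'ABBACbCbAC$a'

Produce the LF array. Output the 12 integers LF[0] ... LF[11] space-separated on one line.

Char counts: '$':1, 'A':3, 'B':2, 'C':3, 'a':1, 'b':2
C (first-col start): C('$')=0, C('A')=1, C('B')=4, C('C')=6, C('a')=9, C('b')=10
L[0]='A': occ=0, LF[0]=C('A')+0=1+0=1
L[1]='B': occ=0, LF[1]=C('B')+0=4+0=4
L[2]='B': occ=1, LF[2]=C('B')+1=4+1=5
L[3]='A': occ=1, LF[3]=C('A')+1=1+1=2
L[4]='C': occ=0, LF[4]=C('C')+0=6+0=6
L[5]='b': occ=0, LF[5]=C('b')+0=10+0=10
L[6]='C': occ=1, LF[6]=C('C')+1=6+1=7
L[7]='b': occ=1, LF[7]=C('b')+1=10+1=11
L[8]='A': occ=2, LF[8]=C('A')+2=1+2=3
L[9]='C': occ=2, LF[9]=C('C')+2=6+2=8
L[10]='$': occ=0, LF[10]=C('$')+0=0+0=0
L[11]='a': occ=0, LF[11]=C('a')+0=9+0=9

Answer: 1 4 5 2 6 10 7 11 3 8 0 9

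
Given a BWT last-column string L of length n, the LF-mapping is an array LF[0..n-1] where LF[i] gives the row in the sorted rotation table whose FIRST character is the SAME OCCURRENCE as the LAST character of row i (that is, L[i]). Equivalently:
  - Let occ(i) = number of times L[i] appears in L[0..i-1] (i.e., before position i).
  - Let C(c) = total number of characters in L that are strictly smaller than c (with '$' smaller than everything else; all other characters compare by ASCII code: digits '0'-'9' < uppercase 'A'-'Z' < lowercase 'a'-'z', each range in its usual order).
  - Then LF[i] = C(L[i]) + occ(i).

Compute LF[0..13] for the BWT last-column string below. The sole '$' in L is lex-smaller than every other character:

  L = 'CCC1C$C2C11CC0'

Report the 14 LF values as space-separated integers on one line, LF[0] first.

Char counts: '$':1, '0':1, '1':3, '2':1, 'C':8
C (first-col start): C('$')=0, C('0')=1, C('1')=2, C('2')=5, C('C')=6
L[0]='C': occ=0, LF[0]=C('C')+0=6+0=6
L[1]='C': occ=1, LF[1]=C('C')+1=6+1=7
L[2]='C': occ=2, LF[2]=C('C')+2=6+2=8
L[3]='1': occ=0, LF[3]=C('1')+0=2+0=2
L[4]='C': occ=3, LF[4]=C('C')+3=6+3=9
L[5]='$': occ=0, LF[5]=C('$')+0=0+0=0
L[6]='C': occ=4, LF[6]=C('C')+4=6+4=10
L[7]='2': occ=0, LF[7]=C('2')+0=5+0=5
L[8]='C': occ=5, LF[8]=C('C')+5=6+5=11
L[9]='1': occ=1, LF[9]=C('1')+1=2+1=3
L[10]='1': occ=2, LF[10]=C('1')+2=2+2=4
L[11]='C': occ=6, LF[11]=C('C')+6=6+6=12
L[12]='C': occ=7, LF[12]=C('C')+7=6+7=13
L[13]='0': occ=0, LF[13]=C('0')+0=1+0=1

Answer: 6 7 8 2 9 0 10 5 11 3 4 12 13 1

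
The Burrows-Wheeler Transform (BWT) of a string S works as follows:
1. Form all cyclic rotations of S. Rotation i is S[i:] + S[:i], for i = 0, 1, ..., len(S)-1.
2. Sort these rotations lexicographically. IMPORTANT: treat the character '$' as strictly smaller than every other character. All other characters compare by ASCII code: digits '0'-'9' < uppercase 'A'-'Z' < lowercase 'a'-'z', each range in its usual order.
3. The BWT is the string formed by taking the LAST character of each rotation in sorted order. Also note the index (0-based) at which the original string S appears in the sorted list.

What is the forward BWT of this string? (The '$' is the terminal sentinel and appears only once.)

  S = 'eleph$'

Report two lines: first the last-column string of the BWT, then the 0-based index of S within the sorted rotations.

Answer: h$lpee
1

Derivation:
All 6 rotations (rotation i = S[i:]+S[:i]):
  rot[0] = eleph$
  rot[1] = leph$e
  rot[2] = eph$el
  rot[3] = ph$ele
  rot[4] = h$elep
  rot[5] = $eleph
Sorted (with $ < everything):
  sorted[0] = $eleph  (last char: 'h')
  sorted[1] = eleph$  (last char: '$')
  sorted[2] = eph$el  (last char: 'l')
  sorted[3] = h$elep  (last char: 'p')
  sorted[4] = leph$e  (last char: 'e')
  sorted[5] = ph$ele  (last char: 'e')
Last column: h$lpee
Original string S is at sorted index 1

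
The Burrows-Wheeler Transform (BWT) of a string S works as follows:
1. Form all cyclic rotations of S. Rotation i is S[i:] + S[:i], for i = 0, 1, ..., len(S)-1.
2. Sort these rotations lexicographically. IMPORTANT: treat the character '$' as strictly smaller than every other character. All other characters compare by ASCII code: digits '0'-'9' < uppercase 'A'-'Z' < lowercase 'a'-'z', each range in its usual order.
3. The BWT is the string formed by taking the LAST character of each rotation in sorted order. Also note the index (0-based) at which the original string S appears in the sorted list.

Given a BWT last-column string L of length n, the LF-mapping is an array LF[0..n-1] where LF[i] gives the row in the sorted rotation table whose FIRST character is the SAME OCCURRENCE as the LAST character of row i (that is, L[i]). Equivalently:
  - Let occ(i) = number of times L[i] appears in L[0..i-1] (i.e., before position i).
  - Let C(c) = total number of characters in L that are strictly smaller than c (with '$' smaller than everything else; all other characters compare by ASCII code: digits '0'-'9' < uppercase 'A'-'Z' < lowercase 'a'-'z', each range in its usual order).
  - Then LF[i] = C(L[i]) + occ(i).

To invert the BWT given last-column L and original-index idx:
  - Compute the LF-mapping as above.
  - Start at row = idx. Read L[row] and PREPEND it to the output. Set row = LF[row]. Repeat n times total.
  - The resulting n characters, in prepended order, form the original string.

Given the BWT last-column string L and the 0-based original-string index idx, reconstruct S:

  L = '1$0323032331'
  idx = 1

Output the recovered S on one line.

Answer: 00232133331$

Derivation:
LF mapping: 3 0 1 7 5 8 2 9 6 10 11 4
Walk LF starting at row 1, prepending L[row]:
  step 1: row=1, L[1]='$', prepend. Next row=LF[1]=0
  step 2: row=0, L[0]='1', prepend. Next row=LF[0]=3
  step 3: row=3, L[3]='3', prepend. Next row=LF[3]=7
  step 4: row=7, L[7]='3', prepend. Next row=LF[7]=9
  step 5: row=9, L[9]='3', prepend. Next row=LF[9]=10
  step 6: row=10, L[10]='3', prepend. Next row=LF[10]=11
  step 7: row=11, L[11]='1', prepend. Next row=LF[11]=4
  step 8: row=4, L[4]='2', prepend. Next row=LF[4]=5
  step 9: row=5, L[5]='3', prepend. Next row=LF[5]=8
  step 10: row=8, L[8]='2', prepend. Next row=LF[8]=6
  step 11: row=6, L[6]='0', prepend. Next row=LF[6]=2
  step 12: row=2, L[2]='0', prepend. Next row=LF[2]=1
Reversed output: 00232133331$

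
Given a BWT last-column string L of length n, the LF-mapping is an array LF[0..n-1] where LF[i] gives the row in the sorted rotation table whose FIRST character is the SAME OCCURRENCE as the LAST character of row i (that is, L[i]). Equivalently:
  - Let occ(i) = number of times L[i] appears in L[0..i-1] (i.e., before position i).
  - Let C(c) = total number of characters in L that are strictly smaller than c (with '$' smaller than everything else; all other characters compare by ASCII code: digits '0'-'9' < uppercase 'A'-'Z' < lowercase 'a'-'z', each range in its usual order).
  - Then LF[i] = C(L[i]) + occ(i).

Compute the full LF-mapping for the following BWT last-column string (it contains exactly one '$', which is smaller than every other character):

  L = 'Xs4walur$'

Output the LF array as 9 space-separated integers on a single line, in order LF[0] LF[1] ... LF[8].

Char counts: '$':1, '4':1, 'X':1, 'a':1, 'l':1, 'r':1, 's':1, 'u':1, 'w':1
C (first-col start): C('$')=0, C('4')=1, C('X')=2, C('a')=3, C('l')=4, C('r')=5, C('s')=6, C('u')=7, C('w')=8
L[0]='X': occ=0, LF[0]=C('X')+0=2+0=2
L[1]='s': occ=0, LF[1]=C('s')+0=6+0=6
L[2]='4': occ=0, LF[2]=C('4')+0=1+0=1
L[3]='w': occ=0, LF[3]=C('w')+0=8+0=8
L[4]='a': occ=0, LF[4]=C('a')+0=3+0=3
L[5]='l': occ=0, LF[5]=C('l')+0=4+0=4
L[6]='u': occ=0, LF[6]=C('u')+0=7+0=7
L[7]='r': occ=0, LF[7]=C('r')+0=5+0=5
L[8]='$': occ=0, LF[8]=C('$')+0=0+0=0

Answer: 2 6 1 8 3 4 7 5 0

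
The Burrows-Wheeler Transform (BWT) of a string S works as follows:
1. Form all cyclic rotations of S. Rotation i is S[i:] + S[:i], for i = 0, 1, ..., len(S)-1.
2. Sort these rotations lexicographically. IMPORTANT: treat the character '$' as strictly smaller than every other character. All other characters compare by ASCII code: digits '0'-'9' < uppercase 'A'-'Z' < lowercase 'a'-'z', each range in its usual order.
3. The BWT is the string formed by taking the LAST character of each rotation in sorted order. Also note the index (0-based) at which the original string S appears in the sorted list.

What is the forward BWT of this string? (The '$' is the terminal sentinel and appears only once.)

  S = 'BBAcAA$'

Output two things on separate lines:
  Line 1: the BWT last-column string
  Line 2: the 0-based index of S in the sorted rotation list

All 7 rotations (rotation i = S[i:]+S[:i]):
  rot[0] = BBAcAA$
  rot[1] = BAcAA$B
  rot[2] = AcAA$BB
  rot[3] = cAA$BBA
  rot[4] = AA$BBAc
  rot[5] = A$BBAcA
  rot[6] = $BBAcAA
Sorted (with $ < everything):
  sorted[0] = $BBAcAA  (last char: 'A')
  sorted[1] = A$BBAcA  (last char: 'A')
  sorted[2] = AA$BBAc  (last char: 'c')
  sorted[3] = AcAA$BB  (last char: 'B')
  sorted[4] = BAcAA$B  (last char: 'B')
  sorted[5] = BBAcAA$  (last char: '$')
  sorted[6] = cAA$BBA  (last char: 'A')
Last column: AAcBB$A
Original string S is at sorted index 5

Answer: AAcBB$A
5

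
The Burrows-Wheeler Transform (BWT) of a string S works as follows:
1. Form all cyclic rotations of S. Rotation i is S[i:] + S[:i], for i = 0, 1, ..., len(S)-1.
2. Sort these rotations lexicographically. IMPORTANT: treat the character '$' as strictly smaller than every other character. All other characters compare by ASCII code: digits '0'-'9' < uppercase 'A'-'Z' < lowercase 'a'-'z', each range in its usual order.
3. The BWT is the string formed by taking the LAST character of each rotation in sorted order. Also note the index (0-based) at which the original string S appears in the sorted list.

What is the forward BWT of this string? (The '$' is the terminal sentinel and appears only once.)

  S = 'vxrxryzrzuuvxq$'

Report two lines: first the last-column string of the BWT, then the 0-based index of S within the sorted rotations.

All 15 rotations (rotation i = S[i:]+S[:i]):
  rot[0] = vxrxryzrzuuvxq$
  rot[1] = xrxryzrzuuvxq$v
  rot[2] = rxryzrzuuvxq$vx
  rot[3] = xryzrzuuvxq$vxr
  rot[4] = ryzrzuuvxq$vxrx
  rot[5] = yzrzuuvxq$vxrxr
  rot[6] = zrzuuvxq$vxrxry
  rot[7] = rzuuvxq$vxrxryz
  rot[8] = zuuvxq$vxrxryzr
  rot[9] = uuvxq$vxrxryzrz
  rot[10] = uvxq$vxrxryzrzu
  rot[11] = vxq$vxrxryzrzuu
  rot[12] = xq$vxrxryzrzuuv
  rot[13] = q$vxrxryzrzuuvx
  rot[14] = $vxrxryzrzuuvxq
Sorted (with $ < everything):
  sorted[0] = $vxrxryzrzuuvxq  (last char: 'q')
  sorted[1] = q$vxrxryzrzuuvx  (last char: 'x')
  sorted[2] = rxryzrzuuvxq$vx  (last char: 'x')
  sorted[3] = ryzrzuuvxq$vxrx  (last char: 'x')
  sorted[4] = rzuuvxq$vxrxryz  (last char: 'z')
  sorted[5] = uuvxq$vxrxryzrz  (last char: 'z')
  sorted[6] = uvxq$vxrxryzrzu  (last char: 'u')
  sorted[7] = vxq$vxrxryzrzuu  (last char: 'u')
  sorted[8] = vxrxryzrzuuvxq$  (last char: '$')
  sorted[9] = xq$vxrxryzrzuuv  (last char: 'v')
  sorted[10] = xrxryzrzuuvxq$v  (last char: 'v')
  sorted[11] = xryzrzuuvxq$vxr  (last char: 'r')
  sorted[12] = yzrzuuvxq$vxrxr  (last char: 'r')
  sorted[13] = zrzuuvxq$vxrxry  (last char: 'y')
  sorted[14] = zuuvxq$vxrxryzr  (last char: 'r')
Last column: qxxxzzuu$vvrryr
Original string S is at sorted index 8

Answer: qxxxzzuu$vvrryr
8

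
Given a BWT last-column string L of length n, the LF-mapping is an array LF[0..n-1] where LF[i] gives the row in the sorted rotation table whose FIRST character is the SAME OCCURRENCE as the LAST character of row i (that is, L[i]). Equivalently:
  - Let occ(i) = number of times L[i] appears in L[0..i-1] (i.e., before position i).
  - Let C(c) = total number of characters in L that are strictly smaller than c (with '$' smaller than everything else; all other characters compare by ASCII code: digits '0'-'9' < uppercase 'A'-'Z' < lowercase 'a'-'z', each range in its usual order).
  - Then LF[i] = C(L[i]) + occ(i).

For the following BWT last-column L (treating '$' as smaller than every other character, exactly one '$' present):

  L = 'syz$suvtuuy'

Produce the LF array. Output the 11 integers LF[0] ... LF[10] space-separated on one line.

Answer: 1 8 10 0 2 4 7 3 5 6 9

Derivation:
Char counts: '$':1, 's':2, 't':1, 'u':3, 'v':1, 'y':2, 'z':1
C (first-col start): C('$')=0, C('s')=1, C('t')=3, C('u')=4, C('v')=7, C('y')=8, C('z')=10
L[0]='s': occ=0, LF[0]=C('s')+0=1+0=1
L[1]='y': occ=0, LF[1]=C('y')+0=8+0=8
L[2]='z': occ=0, LF[2]=C('z')+0=10+0=10
L[3]='$': occ=0, LF[3]=C('$')+0=0+0=0
L[4]='s': occ=1, LF[4]=C('s')+1=1+1=2
L[5]='u': occ=0, LF[5]=C('u')+0=4+0=4
L[6]='v': occ=0, LF[6]=C('v')+0=7+0=7
L[7]='t': occ=0, LF[7]=C('t')+0=3+0=3
L[8]='u': occ=1, LF[8]=C('u')+1=4+1=5
L[9]='u': occ=2, LF[9]=C('u')+2=4+2=6
L[10]='y': occ=1, LF[10]=C('y')+1=8+1=9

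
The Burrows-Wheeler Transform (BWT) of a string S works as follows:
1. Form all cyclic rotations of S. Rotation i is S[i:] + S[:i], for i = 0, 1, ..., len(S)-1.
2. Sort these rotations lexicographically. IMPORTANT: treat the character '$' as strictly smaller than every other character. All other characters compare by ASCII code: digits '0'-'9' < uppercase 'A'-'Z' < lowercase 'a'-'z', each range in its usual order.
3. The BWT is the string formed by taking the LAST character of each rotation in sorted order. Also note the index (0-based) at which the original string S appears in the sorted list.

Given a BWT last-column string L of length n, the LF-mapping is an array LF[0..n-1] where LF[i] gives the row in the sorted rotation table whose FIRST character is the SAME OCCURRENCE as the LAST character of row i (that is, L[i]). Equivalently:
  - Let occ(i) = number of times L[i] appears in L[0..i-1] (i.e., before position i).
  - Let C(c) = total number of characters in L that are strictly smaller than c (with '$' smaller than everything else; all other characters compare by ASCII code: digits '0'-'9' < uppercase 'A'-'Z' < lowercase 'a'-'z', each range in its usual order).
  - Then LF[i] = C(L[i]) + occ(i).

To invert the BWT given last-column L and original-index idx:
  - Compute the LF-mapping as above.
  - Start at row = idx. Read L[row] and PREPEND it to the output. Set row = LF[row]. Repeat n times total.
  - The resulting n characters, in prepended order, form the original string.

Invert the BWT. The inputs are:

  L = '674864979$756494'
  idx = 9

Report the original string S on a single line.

Answer: 744577649968496$

Derivation:
LF mapping: 6 9 1 12 7 2 13 10 14 0 11 5 8 3 15 4
Walk LF starting at row 9, prepending L[row]:
  step 1: row=9, L[9]='$', prepend. Next row=LF[9]=0
  step 2: row=0, L[0]='6', prepend. Next row=LF[0]=6
  step 3: row=6, L[6]='9', prepend. Next row=LF[6]=13
  step 4: row=13, L[13]='4', prepend. Next row=LF[13]=3
  step 5: row=3, L[3]='8', prepend. Next row=LF[3]=12
  step 6: row=12, L[12]='6', prepend. Next row=LF[12]=8
  step 7: row=8, L[8]='9', prepend. Next row=LF[8]=14
  step 8: row=14, L[14]='9', prepend. Next row=LF[14]=15
  step 9: row=15, L[15]='4', prepend. Next row=LF[15]=4
  step 10: row=4, L[4]='6', prepend. Next row=LF[4]=7
  step 11: row=7, L[7]='7', prepend. Next row=LF[7]=10
  step 12: row=10, L[10]='7', prepend. Next row=LF[10]=11
  step 13: row=11, L[11]='5', prepend. Next row=LF[11]=5
  step 14: row=5, L[5]='4', prepend. Next row=LF[5]=2
  step 15: row=2, L[2]='4', prepend. Next row=LF[2]=1
  step 16: row=1, L[1]='7', prepend. Next row=LF[1]=9
Reversed output: 744577649968496$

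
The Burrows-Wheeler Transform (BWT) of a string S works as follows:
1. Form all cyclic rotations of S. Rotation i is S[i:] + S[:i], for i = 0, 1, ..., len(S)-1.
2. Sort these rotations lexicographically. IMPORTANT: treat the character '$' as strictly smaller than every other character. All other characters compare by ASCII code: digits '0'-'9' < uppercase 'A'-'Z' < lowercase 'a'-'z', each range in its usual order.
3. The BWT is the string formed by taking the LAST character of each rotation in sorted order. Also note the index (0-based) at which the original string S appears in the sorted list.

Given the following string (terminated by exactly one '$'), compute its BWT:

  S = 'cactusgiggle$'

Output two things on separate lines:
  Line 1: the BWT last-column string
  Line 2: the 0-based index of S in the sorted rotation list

All 13 rotations (rotation i = S[i:]+S[:i]):
  rot[0] = cactusgiggle$
  rot[1] = actusgiggle$c
  rot[2] = ctusgiggle$ca
  rot[3] = tusgiggle$cac
  rot[4] = usgiggle$cact
  rot[5] = sgiggle$cactu
  rot[6] = giggle$cactus
  rot[7] = iggle$cactusg
  rot[8] = ggle$cactusgi
  rot[9] = gle$cactusgig
  rot[10] = le$cactusgigg
  rot[11] = e$cactusgiggl
  rot[12] = $cactusgiggle
Sorted (with $ < everything):
  sorted[0] = $cactusgiggle  (last char: 'e')
  sorted[1] = actusgiggle$c  (last char: 'c')
  sorted[2] = cactusgiggle$  (last char: '$')
  sorted[3] = ctusgiggle$ca  (last char: 'a')
  sorted[4] = e$cactusgiggl  (last char: 'l')
  sorted[5] = ggle$cactusgi  (last char: 'i')
  sorted[6] = giggle$cactus  (last char: 's')
  sorted[7] = gle$cactusgig  (last char: 'g')
  sorted[8] = iggle$cactusg  (last char: 'g')
  sorted[9] = le$cactusgigg  (last char: 'g')
  sorted[10] = sgiggle$cactu  (last char: 'u')
  sorted[11] = tusgiggle$cac  (last char: 'c')
  sorted[12] = usgiggle$cact  (last char: 't')
Last column: ec$alisggguct
Original string S is at sorted index 2

Answer: ec$alisggguct
2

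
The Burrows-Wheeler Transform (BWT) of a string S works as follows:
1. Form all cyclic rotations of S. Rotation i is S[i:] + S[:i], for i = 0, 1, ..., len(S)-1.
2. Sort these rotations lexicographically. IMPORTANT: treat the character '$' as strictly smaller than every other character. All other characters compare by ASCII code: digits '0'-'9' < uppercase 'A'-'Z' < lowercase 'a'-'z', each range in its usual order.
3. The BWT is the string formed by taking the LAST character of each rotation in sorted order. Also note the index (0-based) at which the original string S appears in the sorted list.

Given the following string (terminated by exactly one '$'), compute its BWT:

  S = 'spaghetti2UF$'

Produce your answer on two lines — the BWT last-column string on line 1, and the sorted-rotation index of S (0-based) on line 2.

Answer: FiU2phagts$te
10

Derivation:
All 13 rotations (rotation i = S[i:]+S[:i]):
  rot[0] = spaghetti2UF$
  rot[1] = paghetti2UF$s
  rot[2] = aghetti2UF$sp
  rot[3] = ghetti2UF$spa
  rot[4] = hetti2UF$spag
  rot[5] = etti2UF$spagh
  rot[6] = tti2UF$spaghe
  rot[7] = ti2UF$spaghet
  rot[8] = i2UF$spaghett
  rot[9] = 2UF$spaghetti
  rot[10] = UF$spaghetti2
  rot[11] = F$spaghetti2U
  rot[12] = $spaghetti2UF
Sorted (with $ < everything):
  sorted[0] = $spaghetti2UF  (last char: 'F')
  sorted[1] = 2UF$spaghetti  (last char: 'i')
  sorted[2] = F$spaghetti2U  (last char: 'U')
  sorted[3] = UF$spaghetti2  (last char: '2')
  sorted[4] = aghetti2UF$sp  (last char: 'p')
  sorted[5] = etti2UF$spagh  (last char: 'h')
  sorted[6] = ghetti2UF$spa  (last char: 'a')
  sorted[7] = hetti2UF$spag  (last char: 'g')
  sorted[8] = i2UF$spaghett  (last char: 't')
  sorted[9] = paghetti2UF$s  (last char: 's')
  sorted[10] = spaghetti2UF$  (last char: '$')
  sorted[11] = ti2UF$spaghet  (last char: 't')
  sorted[12] = tti2UF$spaghe  (last char: 'e')
Last column: FiU2phagts$te
Original string S is at sorted index 10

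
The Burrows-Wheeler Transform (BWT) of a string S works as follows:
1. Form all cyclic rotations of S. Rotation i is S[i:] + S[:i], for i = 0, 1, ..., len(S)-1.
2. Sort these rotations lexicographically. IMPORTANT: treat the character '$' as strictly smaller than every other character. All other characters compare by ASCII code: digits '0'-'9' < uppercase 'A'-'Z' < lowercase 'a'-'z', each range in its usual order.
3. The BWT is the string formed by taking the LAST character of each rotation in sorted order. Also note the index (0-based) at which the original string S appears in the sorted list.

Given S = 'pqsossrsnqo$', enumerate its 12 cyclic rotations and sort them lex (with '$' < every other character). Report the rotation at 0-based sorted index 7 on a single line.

Answer: rsnqo$pqsoss

Derivation:
All 12 rotations (rotation i = S[i:]+S[:i]):
  rot[0] = pqsossrsnqo$
  rot[1] = qsossrsnqo$p
  rot[2] = sossrsnqo$pq
  rot[3] = ossrsnqo$pqs
  rot[4] = ssrsnqo$pqso
  rot[5] = srsnqo$pqsos
  rot[6] = rsnqo$pqsoss
  rot[7] = snqo$pqsossr
  rot[8] = nqo$pqsossrs
  rot[9] = qo$pqsossrsn
  rot[10] = o$pqsossrsnq
  rot[11] = $pqsossrsnqo
Sorted (with $ < everything):
  sorted[0] = $pqsossrsnqo
  sorted[1] = nqo$pqsossrs
  sorted[2] = o$pqsossrsnq
  sorted[3] = ossrsnqo$pqs
  sorted[4] = pqsossrsnqo$
  sorted[5] = qo$pqsossrsn
  sorted[6] = qsossrsnqo$p
  sorted[7] = rsnqo$pqsoss
  sorted[8] = snqo$pqsossr
  sorted[9] = sossrsnqo$pq
  sorted[10] = srsnqo$pqsos
  sorted[11] = ssrsnqo$pqso
sorted[7] = rsnqo$pqsoss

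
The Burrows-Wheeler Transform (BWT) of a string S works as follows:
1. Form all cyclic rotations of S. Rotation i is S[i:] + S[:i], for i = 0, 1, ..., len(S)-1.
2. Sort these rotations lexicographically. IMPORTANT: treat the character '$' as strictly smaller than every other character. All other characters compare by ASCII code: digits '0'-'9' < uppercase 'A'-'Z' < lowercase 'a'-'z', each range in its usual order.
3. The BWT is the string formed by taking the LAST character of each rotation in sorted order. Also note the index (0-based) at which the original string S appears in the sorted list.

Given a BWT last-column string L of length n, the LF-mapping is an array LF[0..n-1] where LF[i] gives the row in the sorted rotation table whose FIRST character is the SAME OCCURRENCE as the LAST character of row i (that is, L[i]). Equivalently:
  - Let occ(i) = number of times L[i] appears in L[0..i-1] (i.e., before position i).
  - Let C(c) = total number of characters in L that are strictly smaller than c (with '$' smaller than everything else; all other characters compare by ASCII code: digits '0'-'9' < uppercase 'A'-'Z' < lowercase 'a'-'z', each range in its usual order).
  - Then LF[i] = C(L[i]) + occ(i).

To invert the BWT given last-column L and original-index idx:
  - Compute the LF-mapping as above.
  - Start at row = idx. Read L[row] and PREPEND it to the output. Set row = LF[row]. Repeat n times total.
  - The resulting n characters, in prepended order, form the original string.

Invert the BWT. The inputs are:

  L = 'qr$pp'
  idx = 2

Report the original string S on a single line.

Answer: prpq$

Derivation:
LF mapping: 3 4 0 1 2
Walk LF starting at row 2, prepending L[row]:
  step 1: row=2, L[2]='$', prepend. Next row=LF[2]=0
  step 2: row=0, L[0]='q', prepend. Next row=LF[0]=3
  step 3: row=3, L[3]='p', prepend. Next row=LF[3]=1
  step 4: row=1, L[1]='r', prepend. Next row=LF[1]=4
  step 5: row=4, L[4]='p', prepend. Next row=LF[4]=2
Reversed output: prpq$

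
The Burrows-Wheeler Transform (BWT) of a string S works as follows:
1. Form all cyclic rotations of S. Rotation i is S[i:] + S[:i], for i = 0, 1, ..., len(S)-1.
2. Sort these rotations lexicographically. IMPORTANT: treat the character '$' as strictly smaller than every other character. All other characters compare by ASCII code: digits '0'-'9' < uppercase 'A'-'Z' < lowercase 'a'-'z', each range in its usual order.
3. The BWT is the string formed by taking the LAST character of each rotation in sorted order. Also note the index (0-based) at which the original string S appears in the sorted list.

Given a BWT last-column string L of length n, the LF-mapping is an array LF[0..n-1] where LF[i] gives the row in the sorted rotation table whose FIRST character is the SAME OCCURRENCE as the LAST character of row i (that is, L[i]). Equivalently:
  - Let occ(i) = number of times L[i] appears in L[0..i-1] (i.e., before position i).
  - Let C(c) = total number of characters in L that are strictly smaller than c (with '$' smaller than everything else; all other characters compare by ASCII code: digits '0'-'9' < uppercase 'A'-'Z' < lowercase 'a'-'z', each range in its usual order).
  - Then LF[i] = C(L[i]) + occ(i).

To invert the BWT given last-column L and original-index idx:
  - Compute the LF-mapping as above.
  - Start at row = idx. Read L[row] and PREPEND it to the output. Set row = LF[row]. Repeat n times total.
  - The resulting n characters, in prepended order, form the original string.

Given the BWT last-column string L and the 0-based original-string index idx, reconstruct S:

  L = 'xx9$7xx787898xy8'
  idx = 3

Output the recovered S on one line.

LF mapping: 10 11 8 0 1 12 13 2 4 3 5 9 6 14 15 7
Walk LF starting at row 3, prepending L[row]:
  step 1: row=3, L[3]='$', prepend. Next row=LF[3]=0
  step 2: row=0, L[0]='x', prepend. Next row=LF[0]=10
  step 3: row=10, L[10]='8', prepend. Next row=LF[10]=5
  step 4: row=5, L[5]='x', prepend. Next row=LF[5]=12
  step 5: row=12, L[12]='8', prepend. Next row=LF[12]=6
  step 6: row=6, L[6]='x', prepend. Next row=LF[6]=13
  step 7: row=13, L[13]='x', prepend. Next row=LF[13]=14
  step 8: row=14, L[14]='y', prepend. Next row=LF[14]=15
  step 9: row=15, L[15]='8', prepend. Next row=LF[15]=7
  step 10: row=7, L[7]='7', prepend. Next row=LF[7]=2
  step 11: row=2, L[2]='9', prepend. Next row=LF[2]=8
  step 12: row=8, L[8]='8', prepend. Next row=LF[8]=4
  step 13: row=4, L[4]='7', prepend. Next row=LF[4]=1
  step 14: row=1, L[1]='x', prepend. Next row=LF[1]=11
  step 15: row=11, L[11]='9', prepend. Next row=LF[11]=9
  step 16: row=9, L[9]='7', prepend. Next row=LF[9]=3
Reversed output: 79x78978yxx8x8x$

Answer: 79x78978yxx8x8x$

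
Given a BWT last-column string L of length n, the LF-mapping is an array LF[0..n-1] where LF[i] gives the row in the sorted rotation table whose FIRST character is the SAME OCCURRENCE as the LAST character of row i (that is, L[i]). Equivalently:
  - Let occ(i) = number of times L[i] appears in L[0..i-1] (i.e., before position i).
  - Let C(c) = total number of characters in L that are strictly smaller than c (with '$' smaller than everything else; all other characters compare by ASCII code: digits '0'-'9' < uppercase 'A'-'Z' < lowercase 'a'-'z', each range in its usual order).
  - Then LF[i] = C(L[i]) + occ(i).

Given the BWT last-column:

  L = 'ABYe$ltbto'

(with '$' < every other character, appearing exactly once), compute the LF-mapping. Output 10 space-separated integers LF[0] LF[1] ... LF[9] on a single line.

Answer: 1 2 3 5 0 6 8 4 9 7

Derivation:
Char counts: '$':1, 'A':1, 'B':1, 'Y':1, 'b':1, 'e':1, 'l':1, 'o':1, 't':2
C (first-col start): C('$')=0, C('A')=1, C('B')=2, C('Y')=3, C('b')=4, C('e')=5, C('l')=6, C('o')=7, C('t')=8
L[0]='A': occ=0, LF[0]=C('A')+0=1+0=1
L[1]='B': occ=0, LF[1]=C('B')+0=2+0=2
L[2]='Y': occ=0, LF[2]=C('Y')+0=3+0=3
L[3]='e': occ=0, LF[3]=C('e')+0=5+0=5
L[4]='$': occ=0, LF[4]=C('$')+0=0+0=0
L[5]='l': occ=0, LF[5]=C('l')+0=6+0=6
L[6]='t': occ=0, LF[6]=C('t')+0=8+0=8
L[7]='b': occ=0, LF[7]=C('b')+0=4+0=4
L[8]='t': occ=1, LF[8]=C('t')+1=8+1=9
L[9]='o': occ=0, LF[9]=C('o')+0=7+0=7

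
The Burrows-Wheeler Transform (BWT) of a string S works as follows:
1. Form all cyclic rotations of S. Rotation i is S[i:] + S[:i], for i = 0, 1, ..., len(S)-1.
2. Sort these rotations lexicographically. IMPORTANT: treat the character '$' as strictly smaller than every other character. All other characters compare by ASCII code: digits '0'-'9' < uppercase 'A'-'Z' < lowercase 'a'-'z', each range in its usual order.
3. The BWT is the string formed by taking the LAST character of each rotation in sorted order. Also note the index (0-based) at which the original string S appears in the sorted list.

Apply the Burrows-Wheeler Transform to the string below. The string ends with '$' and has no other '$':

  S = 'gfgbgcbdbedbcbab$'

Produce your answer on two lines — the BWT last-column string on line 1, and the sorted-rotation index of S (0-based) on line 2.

All 17 rotations (rotation i = S[i:]+S[:i]):
  rot[0] = gfgbgcbdbedbcbab$
  rot[1] = fgbgcbdbedbcbab$g
  rot[2] = gbgcbdbedbcbab$gf
  rot[3] = bgcbdbedbcbab$gfg
  rot[4] = gcbdbedbcbab$gfgb
  rot[5] = cbdbedbcbab$gfgbg
  rot[6] = bdbedbcbab$gfgbgc
  rot[7] = dbedbcbab$gfgbgcb
  rot[8] = bedbcbab$gfgbgcbd
  rot[9] = edbcbab$gfgbgcbdb
  rot[10] = dbcbab$gfgbgcbdbe
  rot[11] = bcbab$gfgbgcbdbed
  rot[12] = cbab$gfgbgcbdbedb
  rot[13] = bab$gfgbgcbdbedbc
  rot[14] = ab$gfgbgcbdbedbcb
  rot[15] = b$gfgbgcbdbedbcba
  rot[16] = $gfgbgcbdbedbcbab
Sorted (with $ < everything):
  sorted[0] = $gfgbgcbdbedbcbab  (last char: 'b')
  sorted[1] = ab$gfgbgcbdbedbcb  (last char: 'b')
  sorted[2] = b$gfgbgcbdbedbcba  (last char: 'a')
  sorted[3] = bab$gfgbgcbdbedbc  (last char: 'c')
  sorted[4] = bcbab$gfgbgcbdbed  (last char: 'd')
  sorted[5] = bdbedbcbab$gfgbgc  (last char: 'c')
  sorted[6] = bedbcbab$gfgbgcbd  (last char: 'd')
  sorted[7] = bgcbdbedbcbab$gfg  (last char: 'g')
  sorted[8] = cbab$gfgbgcbdbedb  (last char: 'b')
  sorted[9] = cbdbedbcbab$gfgbg  (last char: 'g')
  sorted[10] = dbcbab$gfgbgcbdbe  (last char: 'e')
  sorted[11] = dbedbcbab$gfgbgcb  (last char: 'b')
  sorted[12] = edbcbab$gfgbgcbdb  (last char: 'b')
  sorted[13] = fgbgcbdbedbcbab$g  (last char: 'g')
  sorted[14] = gbgcbdbedbcbab$gf  (last char: 'f')
  sorted[15] = gcbdbedbcbab$gfgb  (last char: 'b')
  sorted[16] = gfgbgcbdbedbcbab$  (last char: '$')
Last column: bbacdcdgbgebbgfb$
Original string S is at sorted index 16

Answer: bbacdcdgbgebbgfb$
16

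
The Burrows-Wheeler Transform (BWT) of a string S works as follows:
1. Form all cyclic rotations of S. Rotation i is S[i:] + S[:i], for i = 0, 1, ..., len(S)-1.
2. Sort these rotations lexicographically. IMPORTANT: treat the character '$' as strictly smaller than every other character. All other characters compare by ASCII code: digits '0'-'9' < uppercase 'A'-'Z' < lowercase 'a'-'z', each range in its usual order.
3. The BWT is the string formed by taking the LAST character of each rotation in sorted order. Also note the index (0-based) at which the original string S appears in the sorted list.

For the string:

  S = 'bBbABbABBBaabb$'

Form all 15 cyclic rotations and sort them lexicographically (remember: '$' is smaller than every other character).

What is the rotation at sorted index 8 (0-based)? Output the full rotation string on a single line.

All 15 rotations (rotation i = S[i:]+S[:i]):
  rot[0] = bBbABbABBBaabb$
  rot[1] = BbABbABBBaabb$b
  rot[2] = bABbABBBaabb$bB
  rot[3] = ABbABBBaabb$bBb
  rot[4] = BbABBBaabb$bBbA
  rot[5] = bABBBaabb$bBbAB
  rot[6] = ABBBaabb$bBbABb
  rot[7] = BBBaabb$bBbABbA
  rot[8] = BBaabb$bBbABbAB
  rot[9] = Baabb$bBbABbABB
  rot[10] = aabb$bBbABbABBB
  rot[11] = abb$bBbABbABBBa
  rot[12] = bb$bBbABbABBBaa
  rot[13] = b$bBbABbABBBaab
  rot[14] = $bBbABbABBBaabb
Sorted (with $ < everything):
  sorted[0] = $bBbABbABBBaabb
  sorted[1] = ABBBaabb$bBbABb
  sorted[2] = ABbABBBaabb$bBb
  sorted[3] = BBBaabb$bBbABbA
  sorted[4] = BBaabb$bBbABbAB
  sorted[5] = Baabb$bBbABbABB
  sorted[6] = BbABBBaabb$bBbA
  sorted[7] = BbABbABBBaabb$b
  sorted[8] = aabb$bBbABbABBB
  sorted[9] = abb$bBbABbABBBa
  sorted[10] = b$bBbABbABBBaab
  sorted[11] = bABBBaabb$bBbAB
  sorted[12] = bABbABBBaabb$bB
  sorted[13] = bBbABbABBBaabb$
  sorted[14] = bb$bBbABbABBBaa
sorted[8] = aabb$bBbABbABBB

Answer: aabb$bBbABbABBB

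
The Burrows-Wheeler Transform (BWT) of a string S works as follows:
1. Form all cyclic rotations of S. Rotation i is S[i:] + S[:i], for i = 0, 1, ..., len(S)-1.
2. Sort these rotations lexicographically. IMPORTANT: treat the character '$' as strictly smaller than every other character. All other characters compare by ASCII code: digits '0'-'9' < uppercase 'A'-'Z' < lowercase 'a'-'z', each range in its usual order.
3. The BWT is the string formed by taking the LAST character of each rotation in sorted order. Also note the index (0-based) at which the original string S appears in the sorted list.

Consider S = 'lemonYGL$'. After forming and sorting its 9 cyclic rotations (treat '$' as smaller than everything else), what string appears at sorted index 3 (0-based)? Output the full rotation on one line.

All 9 rotations (rotation i = S[i:]+S[:i]):
  rot[0] = lemonYGL$
  rot[1] = emonYGL$l
  rot[2] = monYGL$le
  rot[3] = onYGL$lem
  rot[4] = nYGL$lemo
  rot[5] = YGL$lemon
  rot[6] = GL$lemonY
  rot[7] = L$lemonYG
  rot[8] = $lemonYGL
Sorted (with $ < everything):
  sorted[0] = $lemonYGL
  sorted[1] = GL$lemonY
  sorted[2] = L$lemonYG
  sorted[3] = YGL$lemon
  sorted[4] = emonYGL$l
  sorted[5] = lemonYGL$
  sorted[6] = monYGL$le
  sorted[7] = nYGL$lemo
  sorted[8] = onYGL$lem
sorted[3] = YGL$lemon

Answer: YGL$lemon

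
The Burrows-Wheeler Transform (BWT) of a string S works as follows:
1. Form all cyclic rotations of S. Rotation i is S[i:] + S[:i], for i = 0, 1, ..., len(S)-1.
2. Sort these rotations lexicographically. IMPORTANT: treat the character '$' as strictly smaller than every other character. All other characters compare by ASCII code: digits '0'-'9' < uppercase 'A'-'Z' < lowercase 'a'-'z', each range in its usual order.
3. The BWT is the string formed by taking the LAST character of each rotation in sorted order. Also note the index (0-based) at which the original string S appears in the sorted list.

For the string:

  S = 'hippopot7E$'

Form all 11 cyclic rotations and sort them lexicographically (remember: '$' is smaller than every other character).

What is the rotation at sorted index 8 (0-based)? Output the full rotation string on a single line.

All 11 rotations (rotation i = S[i:]+S[:i]):
  rot[0] = hippopot7E$
  rot[1] = ippopot7E$h
  rot[2] = ppopot7E$hi
  rot[3] = popot7E$hip
  rot[4] = opot7E$hipp
  rot[5] = pot7E$hippo
  rot[6] = ot7E$hippop
  rot[7] = t7E$hippopo
  rot[8] = 7E$hippopot
  rot[9] = E$hippopot7
  rot[10] = $hippopot7E
Sorted (with $ < everything):
  sorted[0] = $hippopot7E
  sorted[1] = 7E$hippopot
  sorted[2] = E$hippopot7
  sorted[3] = hippopot7E$
  sorted[4] = ippopot7E$h
  sorted[5] = opot7E$hipp
  sorted[6] = ot7E$hippop
  sorted[7] = popot7E$hip
  sorted[8] = pot7E$hippo
  sorted[9] = ppopot7E$hi
  sorted[10] = t7E$hippopo
sorted[8] = pot7E$hippo

Answer: pot7E$hippo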